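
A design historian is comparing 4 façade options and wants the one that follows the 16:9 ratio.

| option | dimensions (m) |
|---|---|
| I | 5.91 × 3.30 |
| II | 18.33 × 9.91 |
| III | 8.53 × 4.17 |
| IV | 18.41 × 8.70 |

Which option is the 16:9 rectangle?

Ratios (long/short): I ≈ 1.791; II ≈ 1.850; III ≈ 2.046; IV ≈ 2.116.
16:9 ≈ 1.778; option I is nearest (Δ 0.013).

I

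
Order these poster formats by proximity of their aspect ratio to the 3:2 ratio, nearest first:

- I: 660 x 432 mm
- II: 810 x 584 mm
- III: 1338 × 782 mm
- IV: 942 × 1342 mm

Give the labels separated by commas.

I, IV, II, III

I: 660/432 ≈ 1.528 → |1.528 − 1.500| = 0.028
II: 810/584 ≈ 1.387 → |1.387 − 1.500| = 0.113
III: 1338/782 ≈ 1.711 → |1.711 − 1.500| = 0.211
IV: 1342/942 ≈ 1.425 → |1.425 − 1.500| = 0.075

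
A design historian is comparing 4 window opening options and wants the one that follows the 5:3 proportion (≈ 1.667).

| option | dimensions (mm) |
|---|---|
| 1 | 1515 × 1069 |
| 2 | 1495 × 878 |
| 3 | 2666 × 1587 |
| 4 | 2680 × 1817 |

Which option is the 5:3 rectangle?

3

Ratios (long/short): 1 ≈ 1.417; 2 ≈ 1.703; 3 ≈ 1.680; 4 ≈ 1.475.
5:3 ≈ 1.667; option 3 is nearest (Δ 0.013).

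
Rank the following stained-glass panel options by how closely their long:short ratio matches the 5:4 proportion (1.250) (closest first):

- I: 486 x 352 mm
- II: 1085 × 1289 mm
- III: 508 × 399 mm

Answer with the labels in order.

III, II, I

I: 486/352 ≈ 1.381 → |1.381 − 1.250| = 0.131
II: 1289/1085 ≈ 1.188 → |1.188 − 1.250| = 0.062
III: 508/399 ≈ 1.273 → |1.273 − 1.250| = 0.023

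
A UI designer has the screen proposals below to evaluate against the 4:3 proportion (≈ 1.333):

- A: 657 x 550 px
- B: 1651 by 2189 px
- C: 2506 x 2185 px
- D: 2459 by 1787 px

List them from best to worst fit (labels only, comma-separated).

A: 657/550 ≈ 1.195 → |1.195 − 1.333| = 0.138
B: 2189/1651 ≈ 1.326 → |1.326 − 1.333| = 0.007
C: 2506/2185 ≈ 1.147 → |1.147 − 1.333| = 0.186
D: 2459/1787 ≈ 1.376 → |1.376 − 1.333| = 0.043

B, D, A, C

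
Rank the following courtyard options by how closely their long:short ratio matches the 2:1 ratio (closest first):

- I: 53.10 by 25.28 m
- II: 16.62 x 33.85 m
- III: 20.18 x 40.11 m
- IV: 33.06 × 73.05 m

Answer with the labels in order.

Ratios: I = 53.10 / 25.28 ≈ 2.100; II = 33.85 / 16.62 ≈ 2.037; III = 40.11 / 20.18 ≈ 1.988; IV = 73.05 / 33.06 ≈ 2.210.
|Δ from 2.000|: I 0.100; II 0.037; III 0.012; IV 0.210.

III, II, I, IV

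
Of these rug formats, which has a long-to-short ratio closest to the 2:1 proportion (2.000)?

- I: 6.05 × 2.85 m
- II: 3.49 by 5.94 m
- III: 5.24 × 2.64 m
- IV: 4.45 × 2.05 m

Target 2:1 ≈ 2.000.
I: 2.123 (Δ0.123)  II: 1.702 (Δ0.298)  III: 1.985 (Δ0.015)  IV: 2.171 (Δ0.171)

III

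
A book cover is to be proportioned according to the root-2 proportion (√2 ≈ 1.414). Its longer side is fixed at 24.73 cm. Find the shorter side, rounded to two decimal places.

root-2 ≈ 1.41421.
Shorter side = 24.73 ÷ 1.41421 ≈ 17.4868 → 17.49 cm.

17.49 cm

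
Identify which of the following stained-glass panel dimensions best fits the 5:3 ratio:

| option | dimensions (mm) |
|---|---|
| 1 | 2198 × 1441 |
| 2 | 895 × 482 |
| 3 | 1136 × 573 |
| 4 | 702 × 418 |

4

Target 5:3 ≈ 1.667.
1: 1.525 (Δ0.142)  2: 1.857 (Δ0.190)  3: 1.983 (Δ0.316)  4: 1.679 (Δ0.012)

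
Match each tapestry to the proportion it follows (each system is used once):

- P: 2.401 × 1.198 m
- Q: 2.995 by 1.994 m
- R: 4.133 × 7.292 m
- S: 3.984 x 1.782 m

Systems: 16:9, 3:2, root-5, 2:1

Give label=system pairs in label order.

Ratios: P ≈ 2.004; Q ≈ 1.502; R ≈ 1.764; S ≈ 2.236.
Targets: 16:9 ≈ 1.778; 3:2 ≈ 1.500; root-5 ≈ 2.236; 2:1 ≈ 2.000.

P=2:1, Q=3:2, R=16:9, S=root-5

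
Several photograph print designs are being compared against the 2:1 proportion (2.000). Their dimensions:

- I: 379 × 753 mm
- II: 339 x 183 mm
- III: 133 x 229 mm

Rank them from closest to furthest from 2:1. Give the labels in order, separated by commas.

I, II, III

I: 753/379 ≈ 1.987 → |1.987 − 2.000| = 0.013
II: 339/183 ≈ 1.852 → |1.852 − 2.000| = 0.148
III: 229/133 ≈ 1.722 → |1.722 − 2.000| = 0.278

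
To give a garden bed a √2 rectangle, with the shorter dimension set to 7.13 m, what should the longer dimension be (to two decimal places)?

10.08 m

root-2 ≈ 1.41421.
Longer side = 7.13 × 1.41421 ≈ 10.0833 → 10.08 m.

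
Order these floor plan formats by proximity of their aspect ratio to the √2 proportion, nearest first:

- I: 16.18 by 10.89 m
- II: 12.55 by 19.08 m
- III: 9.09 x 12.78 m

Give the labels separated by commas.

I: 16.18/10.89 ≈ 1.486 → |1.486 − 1.414| = 0.072
II: 19.08/12.55 ≈ 1.520 → |1.520 − 1.414| = 0.106
III: 12.78/9.09 ≈ 1.406 → |1.406 − 1.414| = 0.008

III, I, II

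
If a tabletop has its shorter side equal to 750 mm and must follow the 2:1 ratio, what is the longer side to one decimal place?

1500.0 mm

2:1 = 2.00000.
Longer side = 750 × 2.00000 ≈ 1500.000 → 1500.0 mm.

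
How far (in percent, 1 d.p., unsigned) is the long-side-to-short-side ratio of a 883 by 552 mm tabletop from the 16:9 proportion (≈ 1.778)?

Ratio = 883 / 552 ≈ 1.5996.
Ideal 16:9 ≈ 1.7778. |1.5996 − 1.7778| / 1.7778 ≈ 10.02% → 10.0%.

10.0%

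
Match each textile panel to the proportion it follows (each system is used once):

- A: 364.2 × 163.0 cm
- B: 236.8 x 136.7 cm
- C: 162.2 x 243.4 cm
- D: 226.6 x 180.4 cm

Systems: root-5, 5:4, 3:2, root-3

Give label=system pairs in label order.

A = 364.2/163.0 ≈ 2.234 → root-5 (2.236)
B = 236.8/136.7 ≈ 1.732 → root-3 (1.732)
C = 243.4/162.2 ≈ 1.501 → 3:2 (1.500)
D = 226.6/180.4 ≈ 1.256 → 5:4 (1.250)

A=root-5, B=root-3, C=3:2, D=5:4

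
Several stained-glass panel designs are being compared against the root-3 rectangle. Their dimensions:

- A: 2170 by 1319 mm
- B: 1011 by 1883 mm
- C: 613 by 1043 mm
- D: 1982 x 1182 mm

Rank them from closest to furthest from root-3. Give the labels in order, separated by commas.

A: 2170/1319 ≈ 1.645 → |1.645 − 1.732| = 0.087
B: 1883/1011 ≈ 1.863 → |1.863 − 1.732| = 0.131
C: 1043/613 ≈ 1.701 → |1.701 − 1.732| = 0.031
D: 1982/1182 ≈ 1.677 → |1.677 − 1.732| = 0.055

C, D, A, B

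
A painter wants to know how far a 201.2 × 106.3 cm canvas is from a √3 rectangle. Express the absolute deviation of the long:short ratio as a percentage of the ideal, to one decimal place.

9.3%

Ratio = 201.2 / 106.3 ≈ 1.8928.
Ideal root-3 ≈ 1.7321. |1.8928 − 1.7321| / 1.7321 ≈ 9.28% → 9.3%.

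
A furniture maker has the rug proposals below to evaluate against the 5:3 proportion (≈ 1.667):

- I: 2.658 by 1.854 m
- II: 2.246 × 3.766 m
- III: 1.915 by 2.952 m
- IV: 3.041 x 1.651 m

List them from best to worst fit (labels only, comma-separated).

II, III, IV, I

Ratios: I = 2.658 / 1.854 ≈ 1.434; II = 3.766 / 2.246 ≈ 1.677; III = 2.952 / 1.915 ≈ 1.542; IV = 3.041 / 1.651 ≈ 1.842.
|Δ from 1.667|: I 0.233; II 0.010; III 0.125; IV 0.175.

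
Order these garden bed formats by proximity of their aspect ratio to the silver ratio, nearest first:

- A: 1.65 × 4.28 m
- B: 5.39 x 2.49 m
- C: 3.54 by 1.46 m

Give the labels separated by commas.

A: 4.28/1.65 ≈ 2.594 → |2.594 − 2.414| = 0.180
B: 5.39/2.49 ≈ 2.165 → |2.165 − 2.414| = 0.249
C: 3.54/1.46 ≈ 2.425 → |2.425 − 2.414| = 0.011

C, A, B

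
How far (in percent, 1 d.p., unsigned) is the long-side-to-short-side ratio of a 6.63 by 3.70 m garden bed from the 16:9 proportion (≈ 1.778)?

0.8%

Ratio = 6.63 / 3.70 ≈ 1.7919.
Ideal 16:9 ≈ 1.7778. |1.7919 − 1.7778| / 1.7778 ≈ 0.79% → 0.8%.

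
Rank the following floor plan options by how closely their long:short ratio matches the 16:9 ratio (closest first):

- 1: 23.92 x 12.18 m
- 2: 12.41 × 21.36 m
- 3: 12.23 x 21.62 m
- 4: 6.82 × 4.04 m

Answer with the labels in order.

3, 2, 4, 1

1: 23.92/12.18 ≈ 1.964 → |1.964 − 1.778| = 0.186
2: 21.36/12.41 ≈ 1.721 → |1.721 − 1.778| = 0.057
3: 21.62/12.23 ≈ 1.768 → |1.768 − 1.778| = 0.010
4: 6.82/4.04 ≈ 1.688 → |1.688 − 1.778| = 0.090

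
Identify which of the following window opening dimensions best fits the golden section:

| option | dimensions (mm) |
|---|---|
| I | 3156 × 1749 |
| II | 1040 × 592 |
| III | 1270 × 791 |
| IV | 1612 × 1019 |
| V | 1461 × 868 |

Target golden ratio ≈ 1.618.
I: 1.804 (Δ0.186)  II: 1.757 (Δ0.139)  III: 1.606 (Δ0.012)  IV: 1.582 (Δ0.036)  V: 1.683 (Δ0.065)

III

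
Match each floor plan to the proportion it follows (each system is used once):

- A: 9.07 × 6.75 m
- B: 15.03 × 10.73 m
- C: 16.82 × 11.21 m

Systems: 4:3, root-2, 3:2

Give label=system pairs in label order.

Ratios: A ≈ 1.344; B ≈ 1.401; C ≈ 1.500.
Targets: 4:3 ≈ 1.333; root-2 ≈ 1.414; 3:2 ≈ 1.500.

A=4:3, B=root-2, C=3:2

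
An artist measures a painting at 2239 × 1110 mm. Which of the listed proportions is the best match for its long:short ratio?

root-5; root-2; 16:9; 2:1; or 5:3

2:1

2239/1110 ≈ 2.017. Nearest candidates are 2:1 (2.000, off by 0.017) and root-5 (2.236, off by 0.219).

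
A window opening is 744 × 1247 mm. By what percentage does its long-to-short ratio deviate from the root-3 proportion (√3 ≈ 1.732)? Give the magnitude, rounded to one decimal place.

Ratio = 1247 / 744 ≈ 1.6761.
Ideal root-3 ≈ 1.7321. |1.6761 − 1.7321| / 1.7321 ≈ 3.23% → 3.2%.

3.2%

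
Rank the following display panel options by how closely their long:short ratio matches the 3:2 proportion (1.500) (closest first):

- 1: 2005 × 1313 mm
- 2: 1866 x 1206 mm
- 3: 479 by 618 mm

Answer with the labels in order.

Ratios: 1 = 2005 / 1313 ≈ 1.527; 2 = 1866 / 1206 ≈ 1.547; 3 = 618 / 479 ≈ 1.290.
|Δ from 1.500|: 1 0.027; 2 0.047; 3 0.210.

1, 2, 3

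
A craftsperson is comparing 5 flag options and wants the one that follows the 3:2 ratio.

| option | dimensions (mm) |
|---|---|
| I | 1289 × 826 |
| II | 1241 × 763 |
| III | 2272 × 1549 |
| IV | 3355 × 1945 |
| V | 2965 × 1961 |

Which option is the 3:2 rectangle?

Target 3:2 ≈ 1.500.
I: 1.561 (Δ0.061)  II: 1.626 (Δ0.126)  III: 1.467 (Δ0.033)  IV: 1.725 (Δ0.225)  V: 1.512 (Δ0.012)

V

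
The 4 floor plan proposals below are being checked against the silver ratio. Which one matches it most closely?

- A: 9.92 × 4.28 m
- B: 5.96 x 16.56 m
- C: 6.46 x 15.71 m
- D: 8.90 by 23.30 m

C

Ratios (long/short): A ≈ 2.318; B ≈ 2.779; C ≈ 2.432; D ≈ 2.618.
silver ratio ≈ 2.414; option C is nearest (Δ 0.018).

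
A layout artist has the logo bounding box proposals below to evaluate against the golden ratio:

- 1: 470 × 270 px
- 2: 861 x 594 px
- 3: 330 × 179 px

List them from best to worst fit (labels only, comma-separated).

1, 2, 3

Ratios: 1 = 470 / 270 ≈ 1.741; 2 = 861 / 594 ≈ 1.449; 3 = 330 / 179 ≈ 1.844.
|Δ from 1.618|: 1 0.123; 2 0.169; 3 0.226.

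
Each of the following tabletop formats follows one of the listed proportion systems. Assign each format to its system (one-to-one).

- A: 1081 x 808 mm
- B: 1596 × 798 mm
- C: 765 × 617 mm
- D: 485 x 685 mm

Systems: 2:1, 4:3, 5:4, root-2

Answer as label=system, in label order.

Ratios: A ≈ 1.338; B ≈ 2.000; C ≈ 1.240; D ≈ 1.412.
Targets: 2:1 ≈ 2.000; 4:3 ≈ 1.333; 5:4 ≈ 1.250; root-2 ≈ 1.414.

A=4:3, B=2:1, C=5:4, D=root-2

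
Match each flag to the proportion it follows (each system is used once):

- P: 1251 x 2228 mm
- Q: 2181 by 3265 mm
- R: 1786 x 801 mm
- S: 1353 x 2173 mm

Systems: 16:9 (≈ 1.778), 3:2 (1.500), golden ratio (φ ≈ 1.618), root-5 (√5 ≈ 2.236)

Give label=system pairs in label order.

Ratios: P ≈ 1.781; Q ≈ 1.497; R ≈ 2.230; S ≈ 1.606.
Targets: 16:9 ≈ 1.778; 3:2 ≈ 1.500; golden ratio ≈ 1.618; root-5 ≈ 2.236.

P=16:9, Q=3:2, R=root-5, S=golden ratio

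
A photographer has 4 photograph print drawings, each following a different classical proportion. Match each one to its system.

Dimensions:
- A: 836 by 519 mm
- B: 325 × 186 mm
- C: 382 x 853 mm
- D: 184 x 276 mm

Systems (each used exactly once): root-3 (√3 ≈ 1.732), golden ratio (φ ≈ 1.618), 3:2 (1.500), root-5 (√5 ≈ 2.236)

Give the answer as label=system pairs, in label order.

A = 836/519 ≈ 1.611 → golden ratio (1.618)
B = 325/186 ≈ 1.747 → root-3 (1.732)
C = 853/382 ≈ 2.233 → root-5 (2.236)
D = 276/184 ≈ 1.500 → 3:2 (1.500)

A=golden ratio, B=root-3, C=root-5, D=3:2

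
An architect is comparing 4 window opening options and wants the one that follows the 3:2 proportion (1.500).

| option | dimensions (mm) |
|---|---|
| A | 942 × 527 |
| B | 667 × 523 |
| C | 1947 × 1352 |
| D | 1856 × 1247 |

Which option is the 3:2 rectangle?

D

Target 3:2 ≈ 1.500.
A: 1.787 (Δ0.287)  B: 1.275 (Δ0.225)  C: 1.440 (Δ0.060)  D: 1.488 (Δ0.012)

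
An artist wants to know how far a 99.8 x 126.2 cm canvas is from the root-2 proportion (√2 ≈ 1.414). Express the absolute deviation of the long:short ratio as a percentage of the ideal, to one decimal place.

Ratio = 126.2 / 99.8 ≈ 1.2645.
Ideal root-2 ≈ 1.4142. |1.2645 − 1.4142| / 1.4142 ≈ 10.59% → 10.6%.

10.6%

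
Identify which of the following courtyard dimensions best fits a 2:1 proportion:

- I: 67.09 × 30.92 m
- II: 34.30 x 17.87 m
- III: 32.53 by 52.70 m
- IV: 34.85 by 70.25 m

IV

Target 2:1 ≈ 2.000.
I: 2.170 (Δ0.170)  II: 1.919 (Δ0.081)  III: 1.620 (Δ0.380)  IV: 2.016 (Δ0.016)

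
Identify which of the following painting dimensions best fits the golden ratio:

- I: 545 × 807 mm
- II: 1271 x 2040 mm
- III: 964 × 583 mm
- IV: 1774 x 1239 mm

II

Ratios (long/short): I ≈ 1.481; II ≈ 1.605; III ≈ 1.654; IV ≈ 1.432.
golden ratio ≈ 1.618; option II is nearest (Δ 0.013).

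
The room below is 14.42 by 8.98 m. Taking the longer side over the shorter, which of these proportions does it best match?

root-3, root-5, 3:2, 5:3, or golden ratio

14.42/8.98 ≈ 1.606. Nearest candidates are golden ratio (1.618, off by 0.012) and 5:3 (1.667, off by 0.061).

golden ratio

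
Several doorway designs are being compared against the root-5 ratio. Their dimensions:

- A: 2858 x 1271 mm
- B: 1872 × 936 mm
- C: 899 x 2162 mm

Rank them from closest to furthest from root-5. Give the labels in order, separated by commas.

A, C, B

A: 2858/1271 ≈ 2.249 → |2.249 − 2.236| = 0.013
B: 1872/936 ≈ 2.000 → |2.000 − 2.236| = 0.236
C: 2162/899 ≈ 2.405 → |2.405 − 2.236| = 0.169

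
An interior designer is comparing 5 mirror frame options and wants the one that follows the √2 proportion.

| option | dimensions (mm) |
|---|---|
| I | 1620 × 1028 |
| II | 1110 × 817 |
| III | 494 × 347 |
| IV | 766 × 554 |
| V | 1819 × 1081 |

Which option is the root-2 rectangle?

Ratios (long/short): I ≈ 1.576; II ≈ 1.359; III ≈ 1.424; IV ≈ 1.383; V ≈ 1.683.
root-2 ≈ 1.414; option III is nearest (Δ 0.010).

III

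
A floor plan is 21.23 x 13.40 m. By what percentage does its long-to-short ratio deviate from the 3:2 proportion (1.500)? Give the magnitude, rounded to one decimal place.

Ratio = 21.23 / 13.40 ≈ 1.5843.
Ideal 3:2 = 1.5000. |1.5843 − 1.5000| / 1.5000 ≈ 5.62% → 5.6%.

5.6%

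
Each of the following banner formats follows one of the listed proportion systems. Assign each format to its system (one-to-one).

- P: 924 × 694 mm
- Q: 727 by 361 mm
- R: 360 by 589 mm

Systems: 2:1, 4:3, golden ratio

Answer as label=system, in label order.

P=4:3, Q=2:1, R=golden ratio

Ratios: P ≈ 1.331; Q ≈ 2.014; R ≈ 1.636.
Targets: 2:1 ≈ 2.000; 4:3 ≈ 1.333; golden ratio ≈ 1.618.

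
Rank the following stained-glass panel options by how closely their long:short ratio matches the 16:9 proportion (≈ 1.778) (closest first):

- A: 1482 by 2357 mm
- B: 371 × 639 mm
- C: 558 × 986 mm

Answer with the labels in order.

C, B, A

A: 2357/1482 ≈ 1.590 → |1.590 − 1.778| = 0.188
B: 639/371 ≈ 1.722 → |1.722 − 1.778| = 0.056
C: 986/558 ≈ 1.767 → |1.767 − 1.778| = 0.011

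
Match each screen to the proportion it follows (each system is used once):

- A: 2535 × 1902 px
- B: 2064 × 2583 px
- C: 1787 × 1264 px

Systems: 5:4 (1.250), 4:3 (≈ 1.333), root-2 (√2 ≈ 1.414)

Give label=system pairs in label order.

Ratios: A ≈ 1.333; B ≈ 1.251; C ≈ 1.414.
Targets: 5:4 ≈ 1.250; 4:3 ≈ 1.333; root-2 ≈ 1.414.

A=4:3, B=5:4, C=root-2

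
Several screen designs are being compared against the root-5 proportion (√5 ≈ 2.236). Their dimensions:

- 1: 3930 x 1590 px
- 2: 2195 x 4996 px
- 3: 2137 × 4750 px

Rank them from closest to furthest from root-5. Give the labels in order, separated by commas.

1: 3930/1590 ≈ 2.472 → |2.472 − 2.236| = 0.236
2: 4996/2195 ≈ 2.276 → |2.276 − 2.236| = 0.040
3: 4750/2137 ≈ 2.223 → |2.223 − 2.236| = 0.013

3, 2, 1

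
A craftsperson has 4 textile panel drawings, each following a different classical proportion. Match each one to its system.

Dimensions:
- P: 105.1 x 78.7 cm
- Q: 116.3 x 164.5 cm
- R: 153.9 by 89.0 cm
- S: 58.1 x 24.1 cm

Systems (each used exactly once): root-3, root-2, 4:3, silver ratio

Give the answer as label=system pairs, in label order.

P=4:3, Q=root-2, R=root-3, S=silver ratio

Ratios: P ≈ 1.335; Q ≈ 1.414; R ≈ 1.729; S ≈ 2.411.
Targets: root-3 ≈ 1.732; root-2 ≈ 1.414; 4:3 ≈ 1.333; silver ratio ≈ 2.414.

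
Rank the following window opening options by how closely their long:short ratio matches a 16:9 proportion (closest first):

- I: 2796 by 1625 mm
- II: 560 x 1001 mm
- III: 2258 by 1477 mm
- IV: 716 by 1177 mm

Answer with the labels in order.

Ratios: I = 2796 / 1625 ≈ 1.721; II = 1001 / 560 ≈ 1.788; III = 2258 / 1477 ≈ 1.529; IV = 1177 / 716 ≈ 1.644.
|Δ from 1.778|: I 0.057; II 0.010; III 0.249; IV 0.134.

II, I, IV, III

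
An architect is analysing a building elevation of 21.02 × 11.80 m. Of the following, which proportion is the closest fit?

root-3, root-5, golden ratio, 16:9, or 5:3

16:9

21.02/11.80 ≈ 1.781. Nearest candidates are 16:9 (1.778, off by 0.003) and root-3 (1.732, off by 0.049).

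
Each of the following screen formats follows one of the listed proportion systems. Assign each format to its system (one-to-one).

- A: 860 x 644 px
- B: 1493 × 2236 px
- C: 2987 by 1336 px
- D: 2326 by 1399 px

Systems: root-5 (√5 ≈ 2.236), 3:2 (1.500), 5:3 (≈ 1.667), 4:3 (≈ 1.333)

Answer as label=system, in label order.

A=4:3, B=3:2, C=root-5, D=5:3

Ratios: A ≈ 1.335; B ≈ 1.498; C ≈ 2.236; D ≈ 1.663.
Targets: root-5 ≈ 2.236; 3:2 ≈ 1.500; 5:3 ≈ 1.667; 4:3 ≈ 1.333.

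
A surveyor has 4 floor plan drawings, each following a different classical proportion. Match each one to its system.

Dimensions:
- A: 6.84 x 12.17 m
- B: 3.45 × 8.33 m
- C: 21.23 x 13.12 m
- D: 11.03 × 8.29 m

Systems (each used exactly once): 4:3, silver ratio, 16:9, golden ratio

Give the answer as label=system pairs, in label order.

Ratios: A ≈ 1.779; B ≈ 2.414; C ≈ 1.618; D ≈ 1.331.
Targets: 4:3 ≈ 1.333; silver ratio ≈ 2.414; 16:9 ≈ 1.778; golden ratio ≈ 1.618.

A=16:9, B=silver ratio, C=golden ratio, D=4:3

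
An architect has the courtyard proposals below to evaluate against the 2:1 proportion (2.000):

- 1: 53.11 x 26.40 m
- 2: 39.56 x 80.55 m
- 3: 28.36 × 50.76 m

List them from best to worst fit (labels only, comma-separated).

Ratios: 1 = 53.11 / 26.40 ≈ 2.012; 2 = 80.55 / 39.56 ≈ 2.036; 3 = 50.76 / 28.36 ≈ 1.790.
|Δ from 2.000|: 1 0.012; 2 0.036; 3 0.210.

1, 2, 3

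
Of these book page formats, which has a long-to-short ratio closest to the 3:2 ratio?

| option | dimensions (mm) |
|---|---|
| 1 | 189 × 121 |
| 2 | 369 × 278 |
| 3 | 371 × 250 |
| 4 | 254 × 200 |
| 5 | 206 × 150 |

3

Ratios (long/short): 1 ≈ 1.562; 2 ≈ 1.327; 3 ≈ 1.484; 4 ≈ 1.270; 5 ≈ 1.373.
3:2 ≈ 1.500; option 3 is nearest (Δ 0.016).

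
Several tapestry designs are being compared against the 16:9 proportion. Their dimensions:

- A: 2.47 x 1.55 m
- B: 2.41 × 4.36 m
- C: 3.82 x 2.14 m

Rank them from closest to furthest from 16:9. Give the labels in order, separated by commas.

A: 2.47/1.55 ≈ 1.594 → |1.594 − 1.778| = 0.184
B: 4.36/2.41 ≈ 1.809 → |1.809 − 1.778| = 0.031
C: 3.82/2.14 ≈ 1.785 → |1.785 − 1.778| = 0.007

C, B, A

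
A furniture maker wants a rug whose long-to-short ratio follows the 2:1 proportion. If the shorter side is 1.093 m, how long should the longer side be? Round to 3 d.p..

2:1 = 2.00000.
Longer side = 1.093 × 2.00000 ≈ 2.18600 → 2.186 m.

2.186 m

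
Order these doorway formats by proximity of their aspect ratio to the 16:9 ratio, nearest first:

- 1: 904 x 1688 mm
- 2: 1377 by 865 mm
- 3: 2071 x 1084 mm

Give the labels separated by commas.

Ratios: 1 = 1688 / 904 ≈ 1.867; 2 = 1377 / 865 ≈ 1.592; 3 = 2071 / 1084 ≈ 1.911.
|Δ from 1.778|: 1 0.089; 2 0.186; 3 0.133.

1, 3, 2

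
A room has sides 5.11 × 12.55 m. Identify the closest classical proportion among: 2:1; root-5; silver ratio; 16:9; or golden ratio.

12.55/5.11 ≈ 2.456. Nearest candidates are silver ratio (2.414, off by 0.042) and root-5 (2.236, off by 0.220).

silver ratio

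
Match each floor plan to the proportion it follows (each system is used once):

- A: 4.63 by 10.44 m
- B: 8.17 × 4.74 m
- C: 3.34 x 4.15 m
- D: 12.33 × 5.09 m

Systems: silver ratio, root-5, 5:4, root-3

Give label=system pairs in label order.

A=root-5, B=root-3, C=5:4, D=silver ratio

Ratios: A ≈ 2.255; B ≈ 1.724; C ≈ 1.243; D ≈ 2.422.
Targets: silver ratio ≈ 2.414; root-5 ≈ 2.236; 5:4 ≈ 1.250; root-3 ≈ 1.732.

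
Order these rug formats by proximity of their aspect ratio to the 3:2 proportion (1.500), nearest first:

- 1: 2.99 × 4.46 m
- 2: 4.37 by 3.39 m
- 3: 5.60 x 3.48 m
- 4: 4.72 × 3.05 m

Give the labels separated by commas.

1, 4, 3, 2

1: 4.46/2.99 ≈ 1.492 → |1.492 − 1.500| = 0.008
2: 4.37/3.39 ≈ 1.289 → |1.289 − 1.500| = 0.211
3: 5.60/3.48 ≈ 1.609 → |1.609 − 1.500| = 0.109
4: 4.72/3.05 ≈ 1.548 → |1.548 − 1.500| = 0.048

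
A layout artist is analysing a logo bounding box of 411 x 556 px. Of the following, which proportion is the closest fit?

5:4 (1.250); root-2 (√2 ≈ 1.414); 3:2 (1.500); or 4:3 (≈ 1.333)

556/411 ≈ 1.353. Nearest candidates are 4:3 (1.333, off by 0.020) and root-2 (1.414, off by 0.061).

4:3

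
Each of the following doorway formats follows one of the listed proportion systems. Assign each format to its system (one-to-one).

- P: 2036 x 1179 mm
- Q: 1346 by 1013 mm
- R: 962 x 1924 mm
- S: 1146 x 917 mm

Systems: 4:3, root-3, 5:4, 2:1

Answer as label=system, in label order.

P=root-3, Q=4:3, R=2:1, S=5:4

Ratios: P ≈ 1.727; Q ≈ 1.329; R ≈ 2.000; S ≈ 1.250.
Targets: 4:3 ≈ 1.333; root-3 ≈ 1.732; 5:4 ≈ 1.250; 2:1 ≈ 2.000.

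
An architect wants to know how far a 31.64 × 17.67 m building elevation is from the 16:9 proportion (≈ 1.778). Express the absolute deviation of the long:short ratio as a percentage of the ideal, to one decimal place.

Ratio = 31.64 / 17.67 ≈ 1.7906.
Ideal 16:9 ≈ 1.7778. |1.7906 − 1.7778| / 1.7778 ≈ 0.72% → 0.7%.

0.7%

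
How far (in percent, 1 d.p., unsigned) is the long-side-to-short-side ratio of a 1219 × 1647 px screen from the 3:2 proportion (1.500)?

9.9%

Ratio = 1647 / 1219 ≈ 1.3511.
Ideal 3:2 = 1.5000. |1.3511 − 1.5000| / 1.5000 ≈ 9.93% → 9.9%.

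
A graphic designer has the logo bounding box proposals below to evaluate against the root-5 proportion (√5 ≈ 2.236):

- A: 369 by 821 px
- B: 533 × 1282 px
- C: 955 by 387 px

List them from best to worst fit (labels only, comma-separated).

Ratios: A = 821 / 369 ≈ 2.225; B = 1282 / 533 ≈ 2.405; C = 955 / 387 ≈ 2.468.
|Δ from 2.236|: A 0.011; B 0.169; C 0.232.

A, B, C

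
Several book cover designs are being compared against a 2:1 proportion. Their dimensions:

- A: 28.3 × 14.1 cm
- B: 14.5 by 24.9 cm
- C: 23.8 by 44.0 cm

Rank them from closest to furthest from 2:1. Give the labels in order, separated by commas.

A, C, B

Ratios: A = 28.3 / 14.1 ≈ 2.007; B = 24.9 / 14.5 ≈ 1.717; C = 44.0 / 23.8 ≈ 1.849.
|Δ from 2.000|: A 0.007; B 0.283; C 0.151.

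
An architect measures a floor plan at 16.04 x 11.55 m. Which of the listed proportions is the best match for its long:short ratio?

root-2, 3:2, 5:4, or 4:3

Ratio = 16.04 / 11.55 ≈ 1.389.
Distances: root-2 1.414 (Δ 0.025); 3:2 1.500 (Δ 0.111); 5:4 1.250 (Δ 0.139); 4:3 1.333 (Δ 0.056).

root-2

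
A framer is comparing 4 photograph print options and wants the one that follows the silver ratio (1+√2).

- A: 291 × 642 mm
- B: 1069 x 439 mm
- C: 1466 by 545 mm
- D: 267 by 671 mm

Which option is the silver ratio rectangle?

Ratios (long/short): A ≈ 2.206; B ≈ 2.435; C ≈ 2.690; D ≈ 2.513.
silver ratio ≈ 2.414; option B is nearest (Δ 0.021).

B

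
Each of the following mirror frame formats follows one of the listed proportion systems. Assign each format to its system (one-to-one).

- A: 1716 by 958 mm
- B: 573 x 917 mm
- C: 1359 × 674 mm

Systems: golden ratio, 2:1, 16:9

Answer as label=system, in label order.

A = 1716/958 ≈ 1.791 → 16:9 (1.778)
B = 917/573 ≈ 1.600 → golden ratio (1.618)
C = 1359/674 ≈ 2.016 → 2:1 (2.000)

A=16:9, B=golden ratio, C=2:1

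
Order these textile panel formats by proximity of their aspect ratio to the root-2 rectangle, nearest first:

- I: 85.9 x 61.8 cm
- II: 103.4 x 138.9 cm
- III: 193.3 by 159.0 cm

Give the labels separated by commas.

I, II, III

Ratios: I = 85.9 / 61.8 ≈ 1.390; II = 138.9 / 103.4 ≈ 1.343; III = 193.3 / 159.0 ≈ 1.216.
|Δ from 1.414|: I 0.024; II 0.071; III 0.198.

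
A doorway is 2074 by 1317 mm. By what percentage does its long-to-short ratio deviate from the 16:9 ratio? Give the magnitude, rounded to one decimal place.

Ratio = 2074 / 1317 ≈ 1.5748.
Ideal 16:9 ≈ 1.7778. |1.5748 − 1.7778| / 1.7778 ≈ 11.42% → 11.4%.

11.4%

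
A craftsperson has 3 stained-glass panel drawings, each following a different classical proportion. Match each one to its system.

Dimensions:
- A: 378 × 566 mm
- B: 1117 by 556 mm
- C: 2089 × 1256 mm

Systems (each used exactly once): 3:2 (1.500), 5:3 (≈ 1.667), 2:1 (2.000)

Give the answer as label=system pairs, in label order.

A=3:2, B=2:1, C=5:3

A = 566/378 ≈ 1.497 → 3:2 (1.500)
B = 1117/556 ≈ 2.009 → 2:1 (2.000)
C = 2089/1256 ≈ 1.663 → 5:3 (1.667)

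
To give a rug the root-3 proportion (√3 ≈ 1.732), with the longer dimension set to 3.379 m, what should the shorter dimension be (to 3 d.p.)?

1.951 m

root-3 ≈ 1.73205.
Shorter side = 3.379 ÷ 1.73205 ≈ 1.95087 → 1.951 m.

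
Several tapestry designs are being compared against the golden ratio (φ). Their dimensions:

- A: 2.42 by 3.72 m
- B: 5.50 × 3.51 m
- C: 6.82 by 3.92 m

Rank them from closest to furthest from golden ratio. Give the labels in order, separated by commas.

Ratios: A = 3.72 / 2.42 ≈ 1.537; B = 5.50 / 3.51 ≈ 1.567; C = 6.82 / 3.92 ≈ 1.740.
|Δ from 1.618|: A 0.081; B 0.051; C 0.122.

B, A, C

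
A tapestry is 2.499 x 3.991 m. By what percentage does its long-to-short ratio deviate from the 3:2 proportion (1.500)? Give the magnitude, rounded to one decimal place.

6.5%

Ratio = 3.991 / 2.499 ≈ 1.5970.
Ideal 3:2 = 1.5000. |1.5970 − 1.5000| / 1.5000 ≈ 6.47% → 6.5%.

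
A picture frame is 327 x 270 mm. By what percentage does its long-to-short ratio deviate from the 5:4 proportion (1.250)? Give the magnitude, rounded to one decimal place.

Ratio = 327 / 270 ≈ 1.2111.
Ideal 5:4 = 1.2500. |1.2111 − 1.2500| / 1.2500 ≈ 3.11% → 3.1%.

3.1%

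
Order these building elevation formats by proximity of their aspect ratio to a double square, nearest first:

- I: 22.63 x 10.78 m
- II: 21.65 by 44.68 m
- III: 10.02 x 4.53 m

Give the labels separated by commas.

II, I, III

I: 22.63/10.78 ≈ 2.099 → |2.099 − 2.000| = 0.099
II: 44.68/21.65 ≈ 2.064 → |2.064 − 2.000| = 0.064
III: 10.02/4.53 ≈ 2.212 → |2.212 − 2.000| = 0.212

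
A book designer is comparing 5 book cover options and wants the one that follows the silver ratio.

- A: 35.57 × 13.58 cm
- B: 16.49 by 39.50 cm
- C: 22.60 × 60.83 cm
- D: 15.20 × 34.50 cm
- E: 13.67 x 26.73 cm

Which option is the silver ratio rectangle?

B

Ratios (long/short): A ≈ 2.619; B ≈ 2.395; C ≈ 2.692; D ≈ 2.270; E ≈ 1.955.
silver ratio ≈ 2.414; option B is nearest (Δ 0.019).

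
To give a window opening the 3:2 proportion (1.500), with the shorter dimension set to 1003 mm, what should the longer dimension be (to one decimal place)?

3:2 = 1.50000.
Longer side = 1003 × 1.50000 ≈ 1504.500 → 1504.5 mm.

1504.5 mm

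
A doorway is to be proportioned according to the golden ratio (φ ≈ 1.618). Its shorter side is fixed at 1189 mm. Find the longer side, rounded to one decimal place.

golden ratio ≈ 1.61803.
Longer side = 1189 × 1.61803 ≈ 1923.838 → 1923.8 mm.

1923.8 mm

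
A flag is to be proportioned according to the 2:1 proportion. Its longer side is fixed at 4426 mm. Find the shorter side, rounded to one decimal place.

2:1 = 2.00000.
Shorter side = 4426 ÷ 2.00000 ≈ 2213.000 → 2213.0 mm.

2213.0 mm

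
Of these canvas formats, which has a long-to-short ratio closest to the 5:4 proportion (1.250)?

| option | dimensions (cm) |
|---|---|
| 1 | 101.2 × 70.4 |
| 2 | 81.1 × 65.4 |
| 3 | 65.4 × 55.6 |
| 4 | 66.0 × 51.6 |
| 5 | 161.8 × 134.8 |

Ratios (long/short): 1 ≈ 1.438; 2 ≈ 1.240; 3 ≈ 1.176; 4 ≈ 1.279; 5 ≈ 1.200.
5:4 ≈ 1.250; option 2 is nearest (Δ 0.010).

2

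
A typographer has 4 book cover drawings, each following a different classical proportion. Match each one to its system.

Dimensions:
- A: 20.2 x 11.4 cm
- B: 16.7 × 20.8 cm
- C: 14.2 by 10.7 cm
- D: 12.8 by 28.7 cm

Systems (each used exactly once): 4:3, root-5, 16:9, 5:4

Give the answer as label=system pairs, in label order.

A=16:9, B=5:4, C=4:3, D=root-5

A = 20.2/11.4 ≈ 1.772 → 16:9 (1.778)
B = 20.8/16.7 ≈ 1.246 → 5:4 (1.250)
C = 14.2/10.7 ≈ 1.327 → 4:3 (1.333)
D = 28.7/12.8 ≈ 2.242 → root-5 (2.236)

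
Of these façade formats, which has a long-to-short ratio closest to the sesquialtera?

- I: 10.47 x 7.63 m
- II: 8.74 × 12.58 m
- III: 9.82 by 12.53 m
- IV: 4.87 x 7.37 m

IV

Target 3:2 ≈ 1.500.
I: 1.372 (Δ0.128)  II: 1.439 (Δ0.061)  III: 1.276 (Δ0.224)  IV: 1.513 (Δ0.013)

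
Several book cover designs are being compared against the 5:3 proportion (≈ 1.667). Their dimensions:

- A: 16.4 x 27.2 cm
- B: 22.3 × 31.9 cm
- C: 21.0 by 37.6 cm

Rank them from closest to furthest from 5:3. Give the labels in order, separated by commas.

A: 27.2/16.4 ≈ 1.659 → |1.659 − 1.667| = 0.008
B: 31.9/22.3 ≈ 1.430 → |1.430 − 1.667| = 0.237
C: 37.6/21.0 ≈ 1.790 → |1.790 − 1.667| = 0.123

A, C, B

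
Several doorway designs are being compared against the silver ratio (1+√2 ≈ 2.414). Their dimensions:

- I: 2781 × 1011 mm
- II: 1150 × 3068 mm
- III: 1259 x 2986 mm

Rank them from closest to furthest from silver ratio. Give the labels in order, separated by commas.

I: 2781/1011 ≈ 2.751 → |2.751 − 2.414| = 0.337
II: 3068/1150 ≈ 2.668 → |2.668 − 2.414| = 0.254
III: 2986/1259 ≈ 2.372 → |2.372 − 2.414| = 0.042

III, II, I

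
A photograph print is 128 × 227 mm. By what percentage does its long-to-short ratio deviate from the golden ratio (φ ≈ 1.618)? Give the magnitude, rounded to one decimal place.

Ratio = 227 / 128 ≈ 1.7734.
Ideal golden ratio ≈ 1.6180. |1.7734 − 1.6180| / 1.6180 ≈ 9.60% → 9.6%.

9.6%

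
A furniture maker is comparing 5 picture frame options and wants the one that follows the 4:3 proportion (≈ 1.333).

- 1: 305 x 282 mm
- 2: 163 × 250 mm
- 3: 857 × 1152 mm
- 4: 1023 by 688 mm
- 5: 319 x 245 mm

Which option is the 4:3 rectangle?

3

Ratios (long/short): 1 ≈ 1.082; 2 ≈ 1.534; 3 ≈ 1.344; 4 ≈ 1.487; 5 ≈ 1.302.
4:3 ≈ 1.333; option 3 is nearest (Δ 0.011).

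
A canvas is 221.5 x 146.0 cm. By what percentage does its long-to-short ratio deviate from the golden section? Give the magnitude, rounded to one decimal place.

6.2%

Ratio = 221.5 / 146.0 ≈ 1.5171.
Ideal golden ratio ≈ 1.6180. |1.5171 − 1.6180| / 1.6180 ≈ 6.24% → 6.2%.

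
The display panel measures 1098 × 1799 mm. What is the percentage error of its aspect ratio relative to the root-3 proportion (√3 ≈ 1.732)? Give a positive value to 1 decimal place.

Ratio = 1799 / 1098 ≈ 1.6384.
Ideal root-3 ≈ 1.7321. |1.6384 − 1.7321| / 1.7321 ≈ 5.41% → 5.4%.

5.4%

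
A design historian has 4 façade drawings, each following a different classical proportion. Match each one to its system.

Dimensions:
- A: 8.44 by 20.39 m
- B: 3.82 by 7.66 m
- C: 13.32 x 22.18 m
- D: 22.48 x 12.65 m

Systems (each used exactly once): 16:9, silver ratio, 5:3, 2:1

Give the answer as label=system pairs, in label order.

Ratios: A ≈ 2.416; B ≈ 2.005; C ≈ 1.665; D ≈ 1.777.
Targets: 16:9 ≈ 1.778; silver ratio ≈ 2.414; 5:3 ≈ 1.667; 2:1 ≈ 2.000.

A=silver ratio, B=2:1, C=5:3, D=16:9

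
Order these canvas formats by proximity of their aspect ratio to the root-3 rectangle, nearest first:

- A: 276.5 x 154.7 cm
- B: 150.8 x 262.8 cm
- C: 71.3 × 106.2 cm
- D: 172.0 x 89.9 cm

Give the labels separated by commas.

B, A, D, C

A: 276.5/154.7 ≈ 1.787 → |1.787 − 1.732| = 0.055
B: 262.8/150.8 ≈ 1.743 → |1.743 − 1.732| = 0.011
C: 106.2/71.3 ≈ 1.489 → |1.489 − 1.732| = 0.243
D: 172.0/89.9 ≈ 1.913 → |1.913 − 1.732| = 0.181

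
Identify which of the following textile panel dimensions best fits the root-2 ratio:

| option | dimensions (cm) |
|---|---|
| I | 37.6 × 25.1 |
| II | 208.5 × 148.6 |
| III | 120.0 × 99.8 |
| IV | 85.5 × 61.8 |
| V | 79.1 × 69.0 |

Target root-2 ≈ 1.414.
I: 1.498 (Δ0.084)  II: 1.403 (Δ0.011)  III: 1.202 (Δ0.212)  IV: 1.383 (Δ0.031)  V: 1.146 (Δ0.268)

II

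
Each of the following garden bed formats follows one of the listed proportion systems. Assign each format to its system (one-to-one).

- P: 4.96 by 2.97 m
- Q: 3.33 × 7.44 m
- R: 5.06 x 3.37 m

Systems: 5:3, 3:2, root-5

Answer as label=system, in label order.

P = 4.96/2.97 ≈ 1.670 → 5:3 (1.667)
Q = 7.44/3.33 ≈ 2.234 → root-5 (2.236)
R = 5.06/3.37 ≈ 1.501 → 3:2 (1.500)

P=5:3, Q=root-5, R=3:2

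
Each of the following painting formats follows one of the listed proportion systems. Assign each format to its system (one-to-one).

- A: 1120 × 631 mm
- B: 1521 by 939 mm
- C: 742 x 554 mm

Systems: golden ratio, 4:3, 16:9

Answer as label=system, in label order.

A=16:9, B=golden ratio, C=4:3

A = 1120/631 ≈ 1.775 → 16:9 (1.778)
B = 1521/939 ≈ 1.620 → golden ratio (1.618)
C = 742/554 ≈ 1.339 → 4:3 (1.333)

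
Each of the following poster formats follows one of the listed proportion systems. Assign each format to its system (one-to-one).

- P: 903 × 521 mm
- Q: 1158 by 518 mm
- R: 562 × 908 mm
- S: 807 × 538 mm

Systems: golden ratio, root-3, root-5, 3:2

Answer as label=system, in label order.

Ratios: P ≈ 1.733; Q ≈ 2.236; R ≈ 1.616; S ≈ 1.500.
Targets: golden ratio ≈ 1.618; root-3 ≈ 1.732; root-5 ≈ 2.236; 3:2 ≈ 1.500.

P=root-3, Q=root-5, R=golden ratio, S=3:2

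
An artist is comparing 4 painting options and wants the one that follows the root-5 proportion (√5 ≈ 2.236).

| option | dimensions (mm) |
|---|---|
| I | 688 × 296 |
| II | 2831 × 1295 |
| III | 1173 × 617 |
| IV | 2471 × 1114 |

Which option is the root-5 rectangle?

Target root-5 ≈ 2.236.
I: 2.324 (Δ0.088)  II: 2.186 (Δ0.050)  III: 1.901 (Δ0.335)  IV: 2.218 (Δ0.018)

IV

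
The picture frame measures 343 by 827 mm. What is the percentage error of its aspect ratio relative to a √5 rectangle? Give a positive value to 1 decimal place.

Ratio = 827 / 343 ≈ 2.4111.
Ideal root-5 ≈ 2.2361. |2.4111 − 2.2361| / 2.2361 ≈ 7.83% → 7.8%.

7.8%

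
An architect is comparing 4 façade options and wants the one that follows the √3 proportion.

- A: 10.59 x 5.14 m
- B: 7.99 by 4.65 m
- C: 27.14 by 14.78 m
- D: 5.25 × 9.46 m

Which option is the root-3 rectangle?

Target root-3 ≈ 1.732.
A: 2.060 (Δ0.328)  B: 1.718 (Δ0.014)  C: 1.836 (Δ0.104)  D: 1.802 (Δ0.070)

B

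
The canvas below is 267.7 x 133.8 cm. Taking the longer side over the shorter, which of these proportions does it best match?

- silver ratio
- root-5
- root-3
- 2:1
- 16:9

Ratio = 267.7 / 133.8 ≈ 2.001.
Distances: silver ratio 2.414 (Δ 0.413); root-5 2.236 (Δ 0.235); root-3 1.732 (Δ 0.269); 2:1 2.000 (Δ 0.001); 16:9 1.778 (Δ 0.223).

2:1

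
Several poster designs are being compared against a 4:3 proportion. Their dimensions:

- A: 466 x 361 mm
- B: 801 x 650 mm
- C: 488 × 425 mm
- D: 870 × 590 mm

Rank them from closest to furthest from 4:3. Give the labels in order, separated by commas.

A, B, D, C

A: 466/361 ≈ 1.291 → |1.291 − 1.333| = 0.042
B: 801/650 ≈ 1.232 → |1.232 − 1.333| = 0.101
C: 488/425 ≈ 1.148 → |1.148 − 1.333| = 0.185
D: 870/590 ≈ 1.475 → |1.475 − 1.333| = 0.142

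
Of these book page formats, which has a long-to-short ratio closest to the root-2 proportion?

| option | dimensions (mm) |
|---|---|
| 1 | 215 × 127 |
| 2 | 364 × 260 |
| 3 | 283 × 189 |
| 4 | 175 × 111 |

2

Ratios (long/short): 1 ≈ 1.693; 2 ≈ 1.400; 3 ≈ 1.497; 4 ≈ 1.577.
root-2 ≈ 1.414; option 2 is nearest (Δ 0.014).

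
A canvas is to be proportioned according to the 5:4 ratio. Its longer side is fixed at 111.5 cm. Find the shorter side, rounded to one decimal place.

5:4 = 1.25000.
Shorter side = 111.5 ÷ 1.25000 ≈ 89.200 → 89.2 cm.

89.2 cm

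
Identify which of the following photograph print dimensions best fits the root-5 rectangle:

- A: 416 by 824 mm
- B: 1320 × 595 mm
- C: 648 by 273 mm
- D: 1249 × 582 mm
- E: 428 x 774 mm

Ratios (long/short): A ≈ 1.981; B ≈ 2.218; C ≈ 2.374; D ≈ 2.146; E ≈ 1.808.
root-5 ≈ 2.236; option B is nearest (Δ 0.018).

B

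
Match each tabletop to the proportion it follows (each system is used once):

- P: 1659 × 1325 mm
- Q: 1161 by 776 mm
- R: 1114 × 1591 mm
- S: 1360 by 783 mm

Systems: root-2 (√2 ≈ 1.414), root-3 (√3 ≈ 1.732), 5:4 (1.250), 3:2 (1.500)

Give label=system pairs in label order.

P=5:4, Q=3:2, R=root-2, S=root-3

P = 1659/1325 ≈ 1.252 → 5:4 (1.250)
Q = 1161/776 ≈ 1.496 → 3:2 (1.500)
R = 1591/1114 ≈ 1.428 → root-2 (1.414)
S = 1360/783 ≈ 1.737 → root-3 (1.732)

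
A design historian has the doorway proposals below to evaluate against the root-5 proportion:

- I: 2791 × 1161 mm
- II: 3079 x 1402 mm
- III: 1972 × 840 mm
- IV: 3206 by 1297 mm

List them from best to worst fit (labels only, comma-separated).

Ratios: I = 2791 / 1161 ≈ 2.404; II = 3079 / 1402 ≈ 2.196; III = 1972 / 840 ≈ 2.348; IV = 3206 / 1297 ≈ 2.472.
|Δ from 2.236|: I 0.168; II 0.040; III 0.112; IV 0.236.

II, III, I, IV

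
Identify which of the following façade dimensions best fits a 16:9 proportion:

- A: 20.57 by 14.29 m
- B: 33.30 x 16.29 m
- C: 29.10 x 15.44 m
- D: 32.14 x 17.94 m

D

Target 16:9 ≈ 1.778.
A: 1.439 (Δ0.339)  B: 2.044 (Δ0.266)  C: 1.885 (Δ0.107)  D: 1.792 (Δ0.014)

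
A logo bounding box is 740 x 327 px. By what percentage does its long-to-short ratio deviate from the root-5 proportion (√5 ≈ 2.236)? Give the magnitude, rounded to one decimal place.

1.2%

Ratio = 740 / 327 ≈ 2.2630.
Ideal root-5 ≈ 2.2361. |2.2630 − 2.2361| / 2.2361 ≈ 1.20% → 1.2%.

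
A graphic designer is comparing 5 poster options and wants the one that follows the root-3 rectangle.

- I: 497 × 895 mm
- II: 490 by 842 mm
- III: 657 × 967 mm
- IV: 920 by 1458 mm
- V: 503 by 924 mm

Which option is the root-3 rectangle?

II

Ratios (long/short): I ≈ 1.801; II ≈ 1.718; III ≈ 1.472; IV ≈ 1.585; V ≈ 1.837.
root-3 ≈ 1.732; option II is nearest (Δ 0.014).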